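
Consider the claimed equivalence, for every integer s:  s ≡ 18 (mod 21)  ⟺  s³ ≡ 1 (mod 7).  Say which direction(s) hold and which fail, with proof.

Only the forward implication holds.

(⇐) This fails: take s = 1. Then 1³ = 1 ≡ 1 (mod 7), yet 1 ≡ 1 (mod 21), not 18.

(⇒) Suppose s ≡ 18 (mod 21). Then s³ ≡ 18³ = 5832 (mod 21), and since 7 ∣ 21, also s³ ≡ 1 (mod 7).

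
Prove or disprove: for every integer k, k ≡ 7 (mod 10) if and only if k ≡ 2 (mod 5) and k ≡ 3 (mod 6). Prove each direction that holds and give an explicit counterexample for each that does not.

[⇒] This fails: k = 17 gives 17 ≡ 7 (mod 10) but 17 ≡ 5 (mod 6), so the conjunction on the right does not hold.

[⇐] Conversely, if k ≡ 2 (mod 5) and k ≡ 3 (mod 6), then by the Chinese remainder theorem k ≡ 27 (mod 30). Since 27 ≡ 7 (mod 10) and 10 ∣ 30, we get k ≡ 7 (mod 10).

Only the reverse direction holds.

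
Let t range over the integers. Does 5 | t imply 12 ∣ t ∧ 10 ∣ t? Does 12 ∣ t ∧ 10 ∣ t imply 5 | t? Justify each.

Only the converse holds.

(⇐) Suppose 12 ∣ t and 10 ∣ t. Any common multiple of 12 and 10 is a multiple of their lcm; here lcm(12, 10) = 12·10/gcd(12, 10) = 120/2 = 60, so 60 ∣ t. Since 5 ∣ 60, it follows that 5 ∣ t.

(⇒) This fails: take t = 5. Certainly 5 ∣ 5, but 12 ∤ 5.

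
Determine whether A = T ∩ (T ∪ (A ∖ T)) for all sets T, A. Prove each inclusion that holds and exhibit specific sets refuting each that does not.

Forward inclusion. This inclusion fails. Take T = ∅, A = {1}; then 1 ∈ A but 1 ∉ T ∩ (T ∪ (A ∖ T)).

Reverse inclusion. This inclusion fails. Take T = {1}, A = ∅; then 1 ∈ T ∩ (T ∪ (A ∖ T)) but 1 ∉ A.

Neither inclusion holds.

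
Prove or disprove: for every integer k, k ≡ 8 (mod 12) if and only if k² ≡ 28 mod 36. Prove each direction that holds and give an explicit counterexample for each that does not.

[⇒] This fails: take k = 20. Then 20 ≡ 8 (mod 12), but 20² = 400 ≡ 4 (mod 36), not 28.

[⇐] This fails: take k = 10. Then 10² = 100 ≡ 28 (mod 36), yet 10 ≡ 10 (mod 12), not 8.

Neither direction holds.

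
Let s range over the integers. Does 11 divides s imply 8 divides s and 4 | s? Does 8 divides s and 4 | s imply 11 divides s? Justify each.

(⇒) This fails: take s = 11. Certainly 11 ∣ 11, but 8 ∤ 11.

(⇐) This fails: take s = 8. Both 8 ∣ 8 and 4 ∣ 8, yet 8 is not a multiple of 11 (since 8 = 0·11 + 8), so 11 ∤ 8.

(⇒) fails and (⇐) fails.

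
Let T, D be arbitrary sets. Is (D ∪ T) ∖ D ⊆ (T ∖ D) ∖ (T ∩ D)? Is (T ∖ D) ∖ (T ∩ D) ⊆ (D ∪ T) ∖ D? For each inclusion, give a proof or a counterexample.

(⟸) Let x ∈ (T ∖ D) ∖ (T ∩ D). Then x ∈ T and x ∉ D, from which x ∈ (D ∪ T) ∖ D.

(⟹) Let x ∈ (D ∪ T) ∖ D. Then x ∈ T and x ∉ D, from which x ∈ (T ∖ D) ∖ (T ∩ D).

Both inclusions hold; the sets are equal.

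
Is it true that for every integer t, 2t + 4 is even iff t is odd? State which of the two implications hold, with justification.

(⇒) This fails: take t = 2. Then 2t + 4 = 8, which is even, yet t = 2 is even, not odd.

(⇐) Suppose t is odd. Since 2 is even, 2t is even for every t, so 2t + 4 has the same parity as 4, which is even. Hence 2t + 4 is even.

Not equivalent: only (⇐) holds.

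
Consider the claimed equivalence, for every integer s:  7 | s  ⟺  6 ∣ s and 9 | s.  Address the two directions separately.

Neither implication holds.

(→) This fails: take s = 7. Certainly 7 ∣ 7, but 6 ∤ 7.

(←) This fails: take s = 18. Both 6 ∣ 18 and 9 ∣ 18, yet 18 is not a multiple of 7 (since 18 = 2·7 + 4), so 7 ∤ 18.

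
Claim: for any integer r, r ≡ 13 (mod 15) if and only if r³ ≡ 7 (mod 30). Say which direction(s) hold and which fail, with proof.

[⇒] This fails: take r = 28. Then 28 ≡ 13 (mod 15), but 28³ = 21952 ≡ 22 (mod 30), not 7.

[⇐] Conversely, the residues r modulo 30 with r³ ≡ 7 (mod 30) are exactly {13}, and each is ≡ 13 (mod 15).

Only the converse holds.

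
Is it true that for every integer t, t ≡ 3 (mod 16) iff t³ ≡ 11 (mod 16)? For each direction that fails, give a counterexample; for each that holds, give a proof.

(⟸) Suppose t³ ≡ 11 (mod 16). The only residue r in {0, …, 15} with r³ ≡ 11 (mod 16) is r = 3, so t ≡ 3 (mod 16).

(⟹) Suppose t ≡ 3 (mod 16). Write t = 16j + 3. Then (16j + 3)³ = 4096j³ + 2304j² + 432j + 27 = 16(256j³ + 144j² + 27j + 1) + 11, so t³ ≡ 11 (mod 16).

Both implications hold.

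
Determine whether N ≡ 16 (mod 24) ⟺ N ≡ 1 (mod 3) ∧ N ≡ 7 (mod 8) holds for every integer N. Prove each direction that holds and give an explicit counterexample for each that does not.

(⇒) This fails: N = 16 gives 16 ≡ 16 (mod 24) but 16 ≡ 0 (mod 8), so the conjunction on the right does not hold.

(⇐) This fails: N = 7 satisfies both congruences on the right (7 ≡ 1 mod 3 and 7 ≡ 7 mod 8) yet 7 ≡ 7 (mod 24), not 16.

(⇒) fails and (⇐) fails.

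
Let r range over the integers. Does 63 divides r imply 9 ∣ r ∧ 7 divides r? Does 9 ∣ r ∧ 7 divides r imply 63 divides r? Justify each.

(⟹) If 63 ∣ r, write r = 63q. Since 63 = 7·9, r = 9·(7q), so 9 ∣ r; and since 63 = 9·7, r = 7·(9q), so 7 ∣ r.

(⟸) Suppose 9 ∣ r and 7 ∣ r. Any common multiple of 9 and 7 is a multiple of their lcm; here gcd(9, 7) = 1, so lcm(9, 7) = 9·7 = 63, so 63 ∣ r.

Both implications hold.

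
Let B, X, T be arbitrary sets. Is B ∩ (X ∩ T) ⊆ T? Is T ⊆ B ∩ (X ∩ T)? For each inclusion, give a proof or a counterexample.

(⊆) holds; (⊇) fails.

(⟹) Let x ∈ B ∩ (X ∩ T). Then x ∈ B ∩ X ∩ T, from which x ∈ T.

(⟸) This inclusion fails. Take B = ∅, X = ∅, T = {1}; then 1 ∈ T but 1 ∉ B ∩ (X ∩ T).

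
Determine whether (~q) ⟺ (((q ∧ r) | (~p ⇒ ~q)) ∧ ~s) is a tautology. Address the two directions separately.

Forward direction. This fails. Under r = F, q = F, s = T, p = F, the left side is true but the right side is false.

Converse. This fails. Under r = T, q = T, s = F, p = F, the left side is false but the right side is true.

(⇒) fails and (⇐) fails.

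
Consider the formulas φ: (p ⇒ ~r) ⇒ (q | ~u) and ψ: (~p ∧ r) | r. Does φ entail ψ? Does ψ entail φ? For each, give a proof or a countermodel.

Neither implication holds.

(→) This fails. Under p = F, u = F, r = F, q = F, the left side is true but the right side is false.

(←) This fails. Under p = F, u = T, r = T, q = F, the left side is false but the right side is true.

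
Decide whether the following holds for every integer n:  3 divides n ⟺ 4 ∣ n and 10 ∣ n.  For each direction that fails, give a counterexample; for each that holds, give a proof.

(⇒) fails and (⇐) fails.

(⟹) This fails: take n = 3. Certainly 3 ∣ 3, but 4 ∤ 3.

(⟸) This fails: take n = 20. Both 4 ∣ 20 and 10 ∣ 20, yet 20 is not a multiple of 3 (since 20 = 6·3 + 2), so 3 ∤ 20.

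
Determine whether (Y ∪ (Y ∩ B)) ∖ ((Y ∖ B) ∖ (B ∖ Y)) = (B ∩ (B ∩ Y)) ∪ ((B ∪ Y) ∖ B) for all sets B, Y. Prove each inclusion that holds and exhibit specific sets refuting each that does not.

Forward inclusion. Let x ∈ (Y ∪ (Y ∩ B)) ∖ ((Y ∖ B) ∖ (B ∖ Y)). Then x ∈ B ∩ Y, from which x ∈ (B ∩ (B ∩ Y)) ∪ ((B ∪ Y) ∖ B).

Reverse inclusion. This inclusion fails. Take B = ∅, Y = {1}; then 1 ∈ (B ∩ (B ∩ Y)) ∪ ((B ∪ Y) ∖ B) but 1 ∉ (Y ∪ (Y ∩ B)) ∖ ((Y ∖ B) ∖ (B ∖ Y)).

The sets are not equal: only the forward inclusion holds.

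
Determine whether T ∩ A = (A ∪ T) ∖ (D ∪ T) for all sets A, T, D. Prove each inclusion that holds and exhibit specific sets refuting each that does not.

Forward inclusion. This inclusion fails. Take A = {1}, T = {1}, D = ∅; then 1 ∈ T ∩ A but 1 ∉ (A ∪ T) ∖ (D ∪ T).

Reverse inclusion. This inclusion fails. Take A = {1}, T = ∅, D = ∅; then 1 ∈ (A ∪ T) ∖ (D ∪ T) but 1 ∉ T ∩ A.

Both inclusions fail.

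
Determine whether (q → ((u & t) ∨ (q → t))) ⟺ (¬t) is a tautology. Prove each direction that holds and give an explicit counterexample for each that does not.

[⇒] This fails. Under q = F, t = T, u = F, the left side is true but the right side is false.

[⇐] This fails. Under q = T, t = F, u = F, the left side is false but the right side is true.

(⇒) fails and (⇐) fails.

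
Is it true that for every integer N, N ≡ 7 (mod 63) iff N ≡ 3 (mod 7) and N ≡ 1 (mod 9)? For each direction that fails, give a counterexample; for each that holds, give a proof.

(⇒) This fails: N = 7 gives 7 ≡ 7 (mod 63) but 7 ≡ 0 (mod 7), so the conjunction on the right does not hold.

(⇐) This fails: N = 10 satisfies both congruences on the right (10 ≡ 3 mod 7 and 10 ≡ 1 mod 9) yet 10 ≡ 10 (mod 63), not 7.

Both directions fail.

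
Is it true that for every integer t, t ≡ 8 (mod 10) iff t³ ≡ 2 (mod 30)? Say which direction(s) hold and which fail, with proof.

(→) This fails: take t = 18. Then 18 ≡ 8 (mod 10), but 18³ = 5832 ≡ 12 (mod 30), not 2.

(←) Conversely, the residues r modulo 30 with r³ ≡ 2 (mod 30) are exactly {8}, and each is ≡ 8 (mod 10).

Not equivalent: only (⇐) holds.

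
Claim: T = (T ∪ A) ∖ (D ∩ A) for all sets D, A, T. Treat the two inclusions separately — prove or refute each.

(⊆) fails and (⊇) fails.

(⊆) This inclusion fails. Take D = {1}, A = {1}, T = {1}; then 1 ∈ T but 1 ∉ (T ∪ A) ∖ (D ∩ A).

(⊇) This inclusion fails. Take D = ∅, A = {1}, T = ∅; then 1 ∈ (T ∪ A) ∖ (D ∩ A) but 1 ∉ T.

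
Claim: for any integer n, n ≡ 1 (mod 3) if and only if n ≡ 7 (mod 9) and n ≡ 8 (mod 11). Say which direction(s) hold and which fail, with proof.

(←) If n ≡ 7 (mod 9) and n ≡ 8 (mod 11), then by the Chinese remainder theorem n ≡ 52 (mod 99). Since 52 ≡ 1 (mod 3) and 3 ∣ 99, we get n ≡ 1 (mod 3).

(→) This fails: n = 1 gives 1 ≡ 1 (mod 3) but 1 ≡ 1 (mod 9), so the conjunction on the right does not hold.

Not equivalent: only (⇐) holds.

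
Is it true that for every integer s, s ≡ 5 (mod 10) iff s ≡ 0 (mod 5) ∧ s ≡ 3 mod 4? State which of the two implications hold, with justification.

The forward direction fails; the converse holds.

(⟹) This fails: s = 5 gives 5 ≡ 5 (mod 10) but 5 ≡ 1 (mod 4), so the conjunction on the right does not hold.

(⟸) Conversely, if s ≡ 0 (mod 5) and s ≡ 3 (mod 4), then by the Chinese remainder theorem s ≡ 15 (mod 20). Since 15 ≡ 5 (mod 10) and 10 ∣ 20, we get s ≡ 5 (mod 10).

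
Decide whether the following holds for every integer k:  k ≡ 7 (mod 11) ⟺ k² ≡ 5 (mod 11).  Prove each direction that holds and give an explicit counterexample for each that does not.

(→) Suppose k ≡ 7 (mod 11). Write k = 11j + 7. Then (11j + 7)² = 121j² + 154j + 49 = 11(11j² + 14j + 4) + 5, so k² ≡ 5 (mod 11).

(←) This fails: take k = 4. Then 4² = 16 ≡ 5 (mod 11), yet 4 ≡ 4 (mod 11), not 7.

Only the forward implication holds.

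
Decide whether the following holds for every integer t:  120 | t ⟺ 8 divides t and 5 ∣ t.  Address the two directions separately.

(⇒) holds; (⇐) fails.

(⇒) If 120 ∣ t, write t = 120q. Since 120 = 15·8, t = 8·(15q), so 8 ∣ t; and since 120 = 24·5, t = 5·(24q), so 5 ∣ t.

(⇐) This fails: take t = 40. Both 8 ∣ 40 and 5 ∣ 40, yet 40 is not a multiple of 120 (since 40 = 0·120 + 40), so 120 ∤ 40.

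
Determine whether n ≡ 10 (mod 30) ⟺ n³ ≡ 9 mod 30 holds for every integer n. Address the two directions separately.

Neither implication holds.

(→) This fails: take n = 10. Then 10 ≡ 10 (mod 30), but 10³ = 1000 ≡ 10 (mod 30), not 9.

(←) This fails: take n = 9. Then 9³ = 729 ≡ 9 (mod 30), yet 9 ≡ 9 (mod 30), not 10.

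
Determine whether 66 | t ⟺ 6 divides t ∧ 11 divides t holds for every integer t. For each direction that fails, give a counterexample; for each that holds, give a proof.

Forward direction. If 66 ∣ t, write t = 66q. Since 66 = 11·6, t = 6·(11q), so 6 ∣ t; and since 66 = 6·11, t = 11·(6q), so 11 ∣ t.

Converse. Suppose 6 ∣ t and 11 ∣ t. Any common multiple of 6 and 11 is a multiple of their lcm; here gcd(6, 11) = 1, so lcm(6, 11) = 6·11 = 66, so 66 ∣ t.

Both directions hold.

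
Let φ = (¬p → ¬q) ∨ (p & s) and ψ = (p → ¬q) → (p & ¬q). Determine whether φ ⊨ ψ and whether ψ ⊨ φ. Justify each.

[⇒] This fails. Under s = F, q = F, p = F, the left side is true but the right side is false.

[⇐] Assume the antecedent. If s is true, the antecedent forces (s = T, q = F, p = T) or (s = T, q = T, p = T), and (¬p → ¬q) ∨ (p & s) holds there. If s is false, the antecedent forces (s = F, q = F, p = T) or (s = F, q = T, p = T), and (¬p → ¬q) ∨ (p & s) holds there. Either way (¬p → ¬q) ∨ (p & s) holds.

(⇒) fails; (⇐) holds.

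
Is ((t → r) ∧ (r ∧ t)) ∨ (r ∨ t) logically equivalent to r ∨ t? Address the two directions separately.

Equivalent; both directions hold.

(⟹) Assume the antecedent. If t is true, r ∨ t reduces to true regardless of the other variables. If t is false, the antecedent forces (t = F, r = T), and r ∨ t holds there. Either way r ∨ t holds.

(⟸) Assume the antecedent. If t is true, ((t → r) ∧ (r ∧ t)) ∨ (r ∨ t) reduces to true regardless of the other variables. If t is false, the antecedent forces (t = F, r = T), and ((t → r) ∧ (r ∧ t)) ∨ (r ∨ t) holds there. Either way ((t → r) ∧ (r ∧ t)) ∨ (r ∨ t) holds.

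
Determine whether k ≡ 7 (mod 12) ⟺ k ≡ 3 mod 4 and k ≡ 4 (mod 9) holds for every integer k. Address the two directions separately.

(⇒) fails; (⇐) holds.

Forward direction. This fails: k = 19 gives 19 ≡ 7 (mod 12) but 19 ≡ 1 (mod 9), so the conjunction on the right does not hold.

Converse. If k ≡ 3 (mod 4) and k ≡ 4 (mod 9), then by the Chinese remainder theorem k ≡ 31 (mod 36). Since 31 ≡ 7 (mod 12) and 12 ∣ 36, we get k ≡ 7 (mod 12).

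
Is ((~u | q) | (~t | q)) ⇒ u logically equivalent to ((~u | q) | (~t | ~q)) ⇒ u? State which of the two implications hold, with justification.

The biconditional holds.

(⇒) Assume the antecedent. If u is true, ((~u | q) | (~t | ~q)) ⇒ u reduces to true regardless of the other variables. If u is false, the antecedent cannot hold. Either way ((~u | q) | (~t | ~q)) ⇒ u holds.

(⇐) Assume the antecedent. If u is true, ((~u | q) | (~t | q)) ⇒ u reduces to true regardless of the other variables. If u is false, the antecedent cannot hold. Either way ((~u | q) | (~t | q)) ⇒ u holds.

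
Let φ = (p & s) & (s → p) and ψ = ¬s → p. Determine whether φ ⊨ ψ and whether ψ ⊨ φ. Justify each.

The forward direction holds; the converse fails.

(←) This fails. Under p = T, s = F, the left side is false but the right side is true.

(→) Assume the antecedent. If p is true, ¬s → p reduces to true regardless of the other variables. If p is false, the antecedent cannot hold. Either way ¬s → p holds.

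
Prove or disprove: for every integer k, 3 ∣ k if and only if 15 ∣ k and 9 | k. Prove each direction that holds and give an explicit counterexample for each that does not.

(⟹) This fails: take k = 3. Certainly 3 ∣ 3, but 15 ∤ 3.

(⟸) Suppose 15 ∣ k and 9 ∣ k. Any common multiple of 15 and 9 is a multiple of their lcm; here lcm(15, 9) = 15·9/gcd(15, 9) = 135/3 = 45, so 45 ∣ k. Since 3 ∣ 45, it follows that 3 ∣ k.

Not equivalent: only (⇐) holds.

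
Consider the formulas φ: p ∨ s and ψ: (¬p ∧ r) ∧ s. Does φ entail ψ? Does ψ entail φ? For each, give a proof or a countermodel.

Not equivalent: only (⇐) holds.

(⟹) This fails. Under p = T, r = F, s = F, the left side is true but the right side is false.

(⟸) Assume the antecedent. If p is true, the antecedent cannot hold. If p is false, the antecedent forces (p = F, r = T, s = T), and p ∨ s holds there. Either way p ∨ s holds.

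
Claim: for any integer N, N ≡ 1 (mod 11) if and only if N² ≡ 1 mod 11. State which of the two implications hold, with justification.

Only the forward direction holds.

(⟹) Suppose N ≡ 1 (mod 11). Write N = 11j + 1. Then (11j + 1)² = 121j² + 22j + 1 = 11(11j² + 2j) + 1, so N² ≡ 1 (mod 11).

(⟸) This fails: take N = 10. Then 10² = 100 ≡ 1 (mod 11), yet 10 ≡ 10 (mod 11), not 1.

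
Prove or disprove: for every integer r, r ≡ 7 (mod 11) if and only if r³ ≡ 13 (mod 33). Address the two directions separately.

Forward direction. This fails: take r = 18. Then 18 ≡ 7 (mod 11), but 18³ = 5832 ≡ 24 (mod 33), not 13.

Converse. The residues r modulo 33 with r³ ≡ 13 (mod 33) are exactly {7}, and each is ≡ 7 (mod 11).

Only the converse holds.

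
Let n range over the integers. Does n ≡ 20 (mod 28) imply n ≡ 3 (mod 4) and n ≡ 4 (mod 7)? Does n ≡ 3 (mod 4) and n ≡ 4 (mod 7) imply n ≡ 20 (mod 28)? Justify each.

Neither implication holds.

[⇒] This fails: n = 20 gives 20 ≡ 20 (mod 28) but 20 ≡ 0 (mod 4), so the conjunction on the right does not hold.

[⇐] This fails: n = 11 satisfies both congruences on the right (11 ≡ 3 mod 4 and 11 ≡ 4 mod 7) yet 11 ≡ 11 (mod 28), not 20.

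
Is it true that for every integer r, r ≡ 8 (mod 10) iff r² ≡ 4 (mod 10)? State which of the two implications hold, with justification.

(⇒) holds; (⇐) fails.

Converse. This fails: take r = 2. Then 2² = 4 ≡ 4 (mod 10), yet 2 ≡ 2 (mod 10), not 8.

Forward direction. Suppose r ≡ 8 (mod 10). Write r = 10j + 8. Then (10j + 8)² = 100j² + 160j + 64 = 10(10j² + 16j + 6) + 4, so r² ≡ 4 (mod 10).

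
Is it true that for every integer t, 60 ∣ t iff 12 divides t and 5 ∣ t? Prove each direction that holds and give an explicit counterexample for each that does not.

Equivalent; both directions hold.

[⇒] If 60 ∣ t, write t = 60q. Since 60 = 5·12, t = 12·(5q), so 12 ∣ t; and since 60 = 12·5, t = 5·(12q), so 5 ∣ t.

[⇐] Suppose 12 ∣ t and 5 ∣ t. Any common multiple of 12 and 5 is a multiple of their lcm; here gcd(12, 5) = 1, so lcm(12, 5) = 12·5 = 60, so 60 ∣ t.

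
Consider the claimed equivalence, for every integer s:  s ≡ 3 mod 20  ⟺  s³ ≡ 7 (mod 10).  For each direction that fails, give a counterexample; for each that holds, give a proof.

The forward direction holds; the converse fails.

(⟹) Suppose s ≡ 3 (mod 20). Then s³ ≡ 3³ = 27 (mod 20), and since 10 ∣ 20, also s³ ≡ 7 (mod 10).

(⟸) This fails: take s = 13. Then 13³ = 2197 ≡ 7 (mod 10), yet 13 ≡ 13 (mod 20), not 3.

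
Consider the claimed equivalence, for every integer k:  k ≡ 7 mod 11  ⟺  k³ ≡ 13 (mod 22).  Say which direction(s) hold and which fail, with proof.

Only the reverse direction holds.

(⟹) This fails: take k = 18. Then 18 ≡ 7 (mod 11), but 18³ = 5832 ≡ 2 (mod 22), not 13.

(⟸) Conversely, the residues r modulo 22 with r³ ≡ 13 (mod 22) are exactly {7}, and each is ≡ 7 (mod 11).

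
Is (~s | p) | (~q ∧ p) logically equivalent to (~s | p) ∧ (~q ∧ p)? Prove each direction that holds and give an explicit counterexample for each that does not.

Forward direction. This fails. Under p = F, s = F, q = F, the left side is true but the right side is false.

Converse. Assume the antecedent. If p is true, (~s | p) | (~q ∧ p) reduces to true regardless of the other variables. If p is false, the antecedent cannot hold. Either way (~s | p) | (~q ∧ p) holds.

Not equivalent: only (⇐) holds.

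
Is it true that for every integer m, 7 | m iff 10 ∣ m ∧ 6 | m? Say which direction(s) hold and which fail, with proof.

(⇒) This fails: take m = 7. Certainly 7 ∣ 7, but 10 ∤ 7.

(⇐) This fails: take m = 30. Both 10 ∣ 30 and 6 ∣ 30, yet 30 is not a multiple of 7 (since 30 = 4·7 + 2), so 7 ∤ 30.

Both directions fail.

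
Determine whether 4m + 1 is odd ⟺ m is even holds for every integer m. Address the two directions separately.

(→) This fails: take m = 5. Then 4m + 1 = 21, which is odd, yet m = 5 is odd, not even.

(←) Suppose m is even. Since 4 is even, 4m is even for every m, so 4m + 1 has the same parity as 1, which is odd. Hence 4m + 1 is odd.

Only the converse holds.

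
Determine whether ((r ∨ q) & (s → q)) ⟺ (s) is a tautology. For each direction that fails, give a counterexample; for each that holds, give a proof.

(⇒) This fails. Under r = T, q = F, s = F, the left side is true but the right side is false.

(⇐) This fails. Under r = F, q = F, s = T, the left side is false but the right side is true.

(⇒) fails and (⇐) fails.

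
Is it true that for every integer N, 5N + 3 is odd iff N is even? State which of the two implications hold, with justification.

(⟸) Suppose N is even; write N = 2j. Then 5N + 3 = 5·(2j) + 3 = 2·5j + 3, which is odd.

(⟹) Suppose 5N + 3 is odd. Since 5 is odd, 5N and N have the same parity, so 5N + 3 ≡ N + 3 (mod 2). As 3 is odd, 5N + 3 is odd exactly when N is even. Thus N is even.

Both directions hold; the statement is true.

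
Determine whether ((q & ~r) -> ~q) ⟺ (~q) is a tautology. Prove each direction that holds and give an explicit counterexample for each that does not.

Forward direction. This fails. Under r = T, q = T, the left side is true but the right side is false.

Converse. Assume the antecedent. If r is true, (q & ~r) -> ~q reduces to true regardless of the other variables. If r is false, the antecedent forces (r = F, q = F), and (q & ~r) -> ~q holds there. Either way (q & ~r) -> ~q holds.

(⇒) fails; (⇐) holds.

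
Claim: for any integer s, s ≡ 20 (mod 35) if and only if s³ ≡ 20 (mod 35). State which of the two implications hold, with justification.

The forward direction holds; the converse fails.

(⟹) Suppose s ≡ 20 (mod 35). Write s = 35j + 20. Then (35j + 20)³ = 42875j³ + 73500j² + 42000j + 8000 = 35(1225j³ + 2100j² + 1200j + 228) + 20, so s³ ≡ 20 (mod 35).

(⟸) This fails: take s = 5. Then 5³ = 125 ≡ 20 (mod 35), yet 5 ≡ 5 (mod 35), not 20.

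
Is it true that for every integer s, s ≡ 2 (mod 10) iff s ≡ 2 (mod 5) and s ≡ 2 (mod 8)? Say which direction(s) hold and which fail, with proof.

[⇐] If s ≡ 2 (mod 5) and s ≡ 2 (mod 8), then by the Chinese remainder theorem s ≡ 2 (mod 40). Since 2 ≡ 2 (mod 10) and 10 ∣ 40, we get s ≡ 2 (mod 10).

[⇒] This fails: s = 32 gives 32 ≡ 2 (mod 10) but 32 ≡ 0 (mod 8), so the conjunction on the right does not hold.

Only the converse holds.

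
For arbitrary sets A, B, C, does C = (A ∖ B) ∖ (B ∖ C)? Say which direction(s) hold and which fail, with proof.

Both inclusions fail.

(⟹) This inclusion fails. Take A = ∅, B = ∅, C = {1}; then 1 ∈ C but 1 ∉ (A ∖ B) ∖ (B ∖ C).

(⟸) This inclusion fails. Take A = {1}, B = ∅, C = ∅; then 1 ∈ (A ∖ B) ∖ (B ∖ C) but 1 ∉ C.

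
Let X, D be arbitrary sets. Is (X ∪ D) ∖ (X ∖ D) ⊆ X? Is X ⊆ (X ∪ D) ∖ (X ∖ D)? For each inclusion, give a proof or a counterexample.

Forward inclusion. This inclusion fails. Take X = ∅, D = {1}; then 1 ∈ (X ∪ D) ∖ (X ∖ D) but 1 ∉ X.

Reverse inclusion. This inclusion fails. Take X = {1}, D = ∅; then 1 ∈ X but 1 ∉ (X ∪ D) ∖ (X ∖ D).

Neither inclusion holds.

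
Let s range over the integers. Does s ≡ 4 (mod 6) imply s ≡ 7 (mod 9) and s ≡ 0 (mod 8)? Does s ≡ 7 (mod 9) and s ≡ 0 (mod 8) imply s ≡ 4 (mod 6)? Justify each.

Only the converse holds.

(⇒) This fails: s = 64 gives 64 ≡ 4 (mod 6) but 64 ≡ 1 (mod 9), so the conjunction on the right does not hold.

(⇐) Conversely, if s ≡ 7 (mod 9) and s ≡ 0 (mod 8), then by the Chinese remainder theorem s ≡ 16 (mod 72). Since 16 ≡ 4 (mod 6) and 6 ∣ 72, we get s ≡ 4 (mod 6).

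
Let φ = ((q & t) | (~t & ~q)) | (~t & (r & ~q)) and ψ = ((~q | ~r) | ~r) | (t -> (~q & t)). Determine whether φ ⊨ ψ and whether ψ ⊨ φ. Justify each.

Neither direction holds.

Forward direction. This fails. Under t = T, q = T, r = T, the left side is true but the right side is false.

Converse. This fails. Under t = T, q = F, r = F, the left side is false but the right side is true.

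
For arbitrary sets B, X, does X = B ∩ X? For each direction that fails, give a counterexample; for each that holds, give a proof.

Only the reverse inclusion holds.

(⟹) This inclusion fails. Take B = ∅, X = {1}; then 1 ∈ X but 1 ∉ B ∩ X.

(⟸) Let x ∈ B ∩ X. Then x ∈ B ∩ X, from which x ∈ X.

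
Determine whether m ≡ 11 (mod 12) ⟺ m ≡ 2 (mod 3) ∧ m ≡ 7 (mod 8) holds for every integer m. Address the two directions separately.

Only the reverse direction holds.

Converse. If m ≡ 2 (mod 3) and m ≡ 7 (mod 8), then by the Chinese remainder theorem m ≡ 23 (mod 24). Since 23 ≡ 11 (mod 12) and 12 ∣ 24, we get m ≡ 11 (mod 12).

Forward direction. This fails: m = 11 gives 11 ≡ 11 (mod 12) but 11 ≡ 3 (mod 8), so the conjunction on the right does not hold.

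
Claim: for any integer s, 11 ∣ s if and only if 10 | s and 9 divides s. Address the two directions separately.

Both directions fail.

[⇒] This fails: take s = 11. Certainly 11 ∣ 11, but 10 ∤ 11.

[⇐] This fails: take s = 90. Both 10 ∣ 90 and 9 ∣ 90, yet 90 is not a multiple of 11 (since 90 = 8·11 + 2), so 11 ∤ 90.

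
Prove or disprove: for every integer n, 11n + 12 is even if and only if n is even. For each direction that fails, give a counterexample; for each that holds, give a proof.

(→) Suppose 11n + 12 is even. Since 11 is odd, 11n and n have the same parity, so 11n + 12 ≡ n + 12 (mod 2). As 12 is even, 11n + 12 is even exactly when n is even. Thus n is even.

(←) Conversely, suppose n is even; write n = 2j. Then 11n + 12 = 11·(2j) + 12 = 2·11j + 12, which is even.

Both directions hold.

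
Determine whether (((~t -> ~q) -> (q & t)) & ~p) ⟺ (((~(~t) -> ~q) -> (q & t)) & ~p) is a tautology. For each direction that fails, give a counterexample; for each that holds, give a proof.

(→) This fails. Under p = F, q = T, t = F, the left side is true but the right side is false.

(←) Assume the antecedent. If p is true, the antecedent cannot hold. If p is false, the antecedent forces (p = F, q = T, t = T), and ((~t -> ~q) -> (q & t)) & ~p holds there. Either way ((~t -> ~q) -> (q & t)) & ~p holds.

Only the converse holds.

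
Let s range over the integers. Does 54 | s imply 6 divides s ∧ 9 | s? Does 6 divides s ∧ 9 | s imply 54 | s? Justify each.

(⇒) If 54 ∣ s, write s = 54q. Since 54 = 9·6, s = 6·(9q), so 6 ∣ s; and since 54 = 6·9, s = 9·(6q), so 9 ∣ s.

(⇐) This fails: take s = 18. Both 6 ∣ 18 and 9 ∣ 18, yet 18 is not a multiple of 54 (since 18 = 0·54 + 18), so 54 ∤ 18.

(⇒) holds; (⇐) fails.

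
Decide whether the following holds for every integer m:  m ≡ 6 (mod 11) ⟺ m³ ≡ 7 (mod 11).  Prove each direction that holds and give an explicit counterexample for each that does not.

Forward direction. Suppose m ≡ 6 (mod 11). Write m = 11j + 6. Then (11j + 6)³ = 1331j³ + 2178j² + 1188j + 216 = 11(121j³ + 198j² + 108j + 19) + 7, so m³ ≡ 7 (mod 11).

Converse. Suppose m³ ≡ 7 (mod 11). The only residue r in {0, …, 10} with r³ ≡ 7 (mod 11) is r = 6, so m ≡ 6 (mod 11).

Both implications hold.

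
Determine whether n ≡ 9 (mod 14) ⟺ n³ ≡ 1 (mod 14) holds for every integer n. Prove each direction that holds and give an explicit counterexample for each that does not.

(⇒) Suppose n ≡ 9 (mod 14). Write n = 14j + 9. Then (14j + 9)³ = 2744j³ + 5292j² + 3402j + 729 = 14(196j³ + 378j² + 243j + 52) + 1, so n³ ≡ 1 (mod 14).

(⇐) This fails: take n = 1. Then 1³ = 1 ≡ 1 (mod 14), yet 1 ≡ 1 (mod 14), not 9.

The forward direction holds; the converse fails.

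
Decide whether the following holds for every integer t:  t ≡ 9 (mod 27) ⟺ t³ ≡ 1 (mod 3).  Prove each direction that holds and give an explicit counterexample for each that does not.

(→) This fails: take t = 9. Then 9 ≡ 9 (mod 27), but 9³ = 729 ≡ 0 (mod 3), not 1.

(←) This fails: take t = 1. Then 1³ = 1 ≡ 1 (mod 3), yet 1 ≡ 1 (mod 27), not 9.

(⇒) fails and (⇐) fails.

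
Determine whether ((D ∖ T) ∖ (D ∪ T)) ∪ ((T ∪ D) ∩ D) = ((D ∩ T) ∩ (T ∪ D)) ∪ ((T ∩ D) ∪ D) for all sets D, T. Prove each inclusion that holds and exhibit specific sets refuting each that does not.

Both inclusions hold; the sets are equal.

(⟹) Let x ∈ ((D ∖ T) ∖ (D ∪ T)) ∪ ((T ∪ D) ∩ D). Then either x ∈ D and x ∉ T; or x ∈ D ∩ T. In each case x ∈ ((D ∩ T) ∩ (T ∪ D)) ∪ ((T ∩ D) ∪ D), so ((D ∖ T) ∖ (D ∪ T)) ∪ ((T ∪ D) ∩ D) ⊆ ((D ∩ T) ∩ (T ∪ D)) ∪ ((T ∩ D) ∪ D).

(⟸) Let x ∈ ((D ∩ T) ∩ (T ∪ D)) ∪ ((T ∩ D) ∪ D). Then either x ∈ D and x ∉ T; or x ∈ D ∩ T. In each case x ∈ ((D ∖ T) ∖ (D ∪ T)) ∪ ((T ∪ D) ∩ D), so ((D ∩ T) ∩ (T ∪ D)) ∪ ((T ∩ D) ∪ D) ⊆ ((D ∖ T) ∖ (D ∪ T)) ∪ ((T ∪ D) ∩ D).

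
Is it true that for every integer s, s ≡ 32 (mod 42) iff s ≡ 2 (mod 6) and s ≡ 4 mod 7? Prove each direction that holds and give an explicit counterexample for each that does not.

(←) If s ≡ 2 (mod 6) and s ≡ 4 (mod 7), then by the Chinese remainder theorem s ≡ 32 (mod 42). This is exactly s ≡ 32 (mod 42).

(→) Suppose s ≡ 32 (mod 42); write s = 42j + 32. Since 6 ∣ 42, reducing mod 6 gives s ≡ 32 ≡ 2 (mod 6); since 7 ∣ 42, reducing mod 7 gives s ≡ 32 ≡ 4 (mod 7).

Equivalent; both directions hold.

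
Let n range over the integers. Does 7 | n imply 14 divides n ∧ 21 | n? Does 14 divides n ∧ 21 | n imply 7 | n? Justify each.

The forward direction fails; the converse holds.

[⇒] This fails: take n = 7. Certainly 7 ∣ 7, but 14 ∤ 7.

[⇐] Suppose 14 ∣ n and 21 ∣ n. Any common multiple of 14 and 21 is a multiple of their lcm; here lcm(14, 21) = 14·21/gcd(14, 21) = 294/7 = 42, so 42 ∣ n. Since 7 ∣ 42, it follows that 7 ∣ n.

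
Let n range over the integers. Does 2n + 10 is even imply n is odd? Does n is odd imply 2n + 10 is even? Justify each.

Not equivalent: only (⇐) holds.

Forward direction. This fails: take n = 6. Then 2n + 10 = 22, which is even, yet n = 6 is even, not odd.

Converse. Suppose n is odd. Since 2 is even, 2n is even for every n, so 2n + 10 has the same parity as 10, which is even. Hence 2n + 10 is even.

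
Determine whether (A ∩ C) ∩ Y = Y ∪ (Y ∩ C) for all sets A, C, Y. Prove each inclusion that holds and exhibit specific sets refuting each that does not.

(⟹) Let x ∈ (A ∩ C) ∩ Y. Then x ∈ A ∩ C ∩ Y, from which x ∈ Y ∪ (Y ∩ C).

(⟸) This inclusion fails. Take A = ∅, C = ∅, Y = {1}; then 1 ∈ Y ∪ (Y ∩ C) but 1 ∉ (A ∩ C) ∩ Y.

Only the forward inclusion holds.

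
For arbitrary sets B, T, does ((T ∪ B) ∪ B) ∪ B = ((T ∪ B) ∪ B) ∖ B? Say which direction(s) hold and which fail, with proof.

Only the reverse inclusion holds.

(⊆) This inclusion fails. Take B = {1}, T = ∅; then 1 ∈ ((T ∪ B) ∪ B) ∪ B but 1 ∉ ((T ∪ B) ∪ B) ∖ B.

(⊇) Let x ∈ ((T ∪ B) ∪ B) ∖ B. Then x ∈ T and x ∉ B, from which x ∈ ((T ∪ B) ∪ B) ∪ B.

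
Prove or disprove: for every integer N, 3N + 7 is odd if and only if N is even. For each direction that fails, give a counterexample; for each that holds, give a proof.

[⇐] Suppose N is even; write N = 2j. Then 3N + 7 = 3·(2j) + 7 = 2·3j + 7, which is odd.

[⇒] Suppose 3N + 7 is odd. Since 3 is odd, 3N and N have the same parity, so 3N + 7 ≡ N + 7 (mod 2). As 7 is odd, 3N + 7 is odd exactly when N is even. Thus N is even.

Both directions hold; the statement is true.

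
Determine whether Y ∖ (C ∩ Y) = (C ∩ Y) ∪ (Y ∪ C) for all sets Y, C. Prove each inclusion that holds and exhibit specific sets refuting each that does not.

(⊆) holds; (⊇) fails.

Forward inclusion. Let x ∈ Y ∖ (C ∩ Y). Then x ∈ Y and x ∉ C, from which x ∈ (C ∩ Y) ∪ (Y ∪ C).

Reverse inclusion. This inclusion fails. Take Y = ∅, C = {1}; then 1 ∈ (C ∩ Y) ∪ (Y ∪ C) but 1 ∉ Y ∖ (C ∩ Y).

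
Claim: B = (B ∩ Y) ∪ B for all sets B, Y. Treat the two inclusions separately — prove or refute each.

(⟹) Let x ∈ B. Then either x ∈ B and x ∉ Y; or x ∈ B ∩ Y. In each case x ∈ (B ∩ Y) ∪ B, so B ⊆ (B ∩ Y) ∪ B.

(⟸) Let x ∈ (B ∩ Y) ∪ B. Then either x ∈ B and x ∉ Y; or x ∈ B ∩ Y. In each case x ∈ B, so (B ∩ Y) ∪ B ⊆ B.

The two sets are equal.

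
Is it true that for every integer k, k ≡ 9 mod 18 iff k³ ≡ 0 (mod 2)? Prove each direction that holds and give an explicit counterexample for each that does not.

Both directions fail.

(⇒) This fails: take k = 9. Then 9 ≡ 9 (mod 18), but 9³ = 729 ≡ 1 (mod 2), not 0.

(⇐) This fails: take k = 0. Then 0³ = 0 ≡ 0 (mod 2), yet 0 ≡ 0 (mod 18), not 9.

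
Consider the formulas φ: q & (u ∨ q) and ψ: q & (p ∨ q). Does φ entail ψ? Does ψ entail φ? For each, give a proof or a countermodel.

(⇒) Assume the antecedent. If p is true, the antecedent forces (p = T, u = F, q = T) or (p = T, u = T, q = T), and q & (p ∨ q) holds there. If p is false, the antecedent forces (p = F, u = F, q = T) or (p = F, u = T, q = T), and q & (p ∨ q) holds there. Either way q & (p ∨ q) holds.

(⇐) Assume the antecedent. If p is true, the antecedent forces (p = T, u = F, q = T) or (p = T, u = T, q = T), and q & (u ∨ q) holds there. If p is false, the antecedent forces (p = F, u = F, q = T) or (p = F, u = T, q = T), and q & (u ∨ q) holds there. Either way q & (u ∨ q) holds.

The biconditional holds.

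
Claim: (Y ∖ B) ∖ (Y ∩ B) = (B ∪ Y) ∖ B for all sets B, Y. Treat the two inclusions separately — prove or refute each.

The two sets are equal.

Forward inclusion. Let x ∈ (Y ∖ B) ∖ (Y ∩ B). Then x ∈ Y and x ∉ B, from which x ∈ (B ∪ Y) ∖ B.

Reverse inclusion. Let x ∈ (B ∪ Y) ∖ B. Then x ∈ Y and x ∉ B, from which x ∈ (Y ∖ B) ∖ (Y ∩ B).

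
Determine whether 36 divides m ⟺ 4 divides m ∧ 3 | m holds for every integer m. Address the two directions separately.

Forward direction. If 36 ∣ m, write m = 36q. Since 36 = 9·4, m = 4·(9q), so 4 ∣ m; and since 36 = 12·3, m = 3·(12q), so 3 ∣ m.

Converse. This fails: take m = 12. Both 4 ∣ 12 and 3 ∣ 12, yet 12 is not a multiple of 36 (since 12 = 0·36 + 12), so 36 ∤ 12.

Only the forward direction holds.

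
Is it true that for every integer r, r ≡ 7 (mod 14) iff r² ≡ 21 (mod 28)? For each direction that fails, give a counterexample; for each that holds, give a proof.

(→) Suppose r ≡ 7 (mod 14). Working modulo 28, r ∈ {7, 21}; for each such r, r² ≡ 21 (mod 28).

(←) Conversely, the residues r modulo 28 with r² ≡ 21 (mod 28) are exactly {7, 21}, and each is ≡ 7 (mod 14).

Both directions hold.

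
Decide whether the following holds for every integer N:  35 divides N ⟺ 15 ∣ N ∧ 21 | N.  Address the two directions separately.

(⟹) This fails: take N = 35. Certainly 35 ∣ 35, but 15 ∤ 35.

(⟸) Suppose 15 ∣ N and 21 ∣ N. Any common multiple of 15 and 21 is a multiple of their lcm; here lcm(15, 21) = 15·21/gcd(15, 21) = 315/3 = 105, so 105 ∣ N. Since 35 ∣ 105, it follows that 35 ∣ N.

Not equivalent: only (⇐) holds.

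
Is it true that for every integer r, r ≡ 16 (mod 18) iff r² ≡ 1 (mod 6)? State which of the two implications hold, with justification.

(⟹) This fails: take r = 16. Then 16 ≡ 16 (mod 18), but 16² = 256 ≡ 4 (mod 6), not 1.

(⟸) This fails: take r = 1. Then 1² = 1 ≡ 1 (mod 6), yet 1 ≡ 1 (mod 18), not 16.

Both directions fail.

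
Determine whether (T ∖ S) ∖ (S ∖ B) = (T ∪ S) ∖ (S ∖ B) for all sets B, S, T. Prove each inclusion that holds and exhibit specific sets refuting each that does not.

(⊆) Let x ∈ (T ∖ S) ∖ (S ∖ B). Then either x ∈ T and x ∉ B, S; or x ∈ B ∩ T and x ∉ S. In each case x ∈ (T ∪ S) ∖ (S ∖ B), so (T ∖ S) ∖ (S ∖ B) ⊆ (T ∪ S) ∖ (S ∖ B).

(⊇) This inclusion fails. Take B = {1}, S = {1}, T = ∅; then 1 ∈ (T ∪ S) ∖ (S ∖ B) but 1 ∉ (T ∖ S) ∖ (S ∖ B).

Only the forward inclusion holds.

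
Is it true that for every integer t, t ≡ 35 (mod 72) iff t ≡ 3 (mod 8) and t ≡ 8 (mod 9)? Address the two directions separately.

Both directions hold; the statement is true.

(⟹) Suppose t ≡ 35 (mod 72); write t = 72j + 35. Since 8 ∣ 72, reducing mod 8 gives t ≡ 35 ≡ 3 (mod 8); since 9 ∣ 72, reducing mod 9 gives t ≡ 35 ≡ 8 (mod 9).

(⟸) Conversely, if t ≡ 3 (mod 8) and t ≡ 8 (mod 9), then by the Chinese remainder theorem t ≡ 35 (mod 72). This is exactly t ≡ 35 (mod 72).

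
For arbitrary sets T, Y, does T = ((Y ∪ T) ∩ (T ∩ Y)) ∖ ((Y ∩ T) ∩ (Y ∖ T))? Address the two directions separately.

Forward inclusion. This inclusion fails. Take T = {1}, Y = ∅; then 1 ∈ T but 1 ∉ ((Y ∪ T) ∩ (T ∩ Y)) ∖ ((Y ∩ T) ∩ (Y ∖ T)).

Reverse inclusion. Let x ∈ ((Y ∪ T) ∩ (T ∩ Y)) ∖ ((Y ∩ T) ∩ (Y ∖ T)). Then x ∈ T ∩ Y, from which x ∈ T.

(⊆) fails; (⊇) holds.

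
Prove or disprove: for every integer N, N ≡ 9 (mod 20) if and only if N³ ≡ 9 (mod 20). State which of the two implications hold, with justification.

Both directions hold; the statement is true.

[⇐] Suppose N³ ≡ 9 (mod 20). The only residue r in {0, …, 19} with r³ ≡ 9 (mod 20) is r = 9, so N ≡ 9 (mod 20).

[⇒] Suppose N ≡ 9 (mod 20). Write N = 20j + 9. Then (20j + 9)³ = 8000j³ + 10800j² + 4860j + 729 = 20(400j³ + 540j² + 243j + 36) + 9, so N³ ≡ 9 (mod 20).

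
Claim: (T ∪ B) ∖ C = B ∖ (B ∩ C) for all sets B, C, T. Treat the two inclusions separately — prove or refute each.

(⊆) fails; (⊇) holds.

(⊇) Let x ∈ B ∖ (B ∩ C). Then either x ∈ B and x ∉ C, T; or x ∈ B ∩ T and x ∉ C. In each case x ∈ (T ∪ B) ∖ C, so B ∖ (B ∩ C) ⊆ (T ∪ B) ∖ C.

(⊆) This inclusion fails. Take B = ∅, C = ∅, T = {1}; then 1 ∈ (T ∪ B) ∖ C but 1 ∉ B ∖ (B ∩ C).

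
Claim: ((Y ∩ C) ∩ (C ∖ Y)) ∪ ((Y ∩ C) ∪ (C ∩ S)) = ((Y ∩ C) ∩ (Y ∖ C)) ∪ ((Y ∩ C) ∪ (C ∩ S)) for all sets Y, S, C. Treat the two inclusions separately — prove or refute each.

(⟸) Let x ∈ ((Y ∩ C) ∩ (Y ∖ C)) ∪ ((Y ∩ C) ∪ (C ∩ S)). Then either x ∈ Y ∩ C and x ∉ S; or x ∈ S ∩ C and x ∉ Y; or x ∈ Y ∩ S ∩ C. In each case x ∈ ((Y ∩ C) ∩ (C ∖ Y)) ∪ ((Y ∩ C) ∪ (C ∩ S)), so ((Y ∩ C) ∩ (Y ∖ C)) ∪ ((Y ∩ C) ∪ (C ∩ S)) ⊆ ((Y ∩ C) ∩ (C ∖ Y)) ∪ ((Y ∩ C) ∪ (C ∩ S)).

(⟹) Let x ∈ ((Y ∩ C) ∩ (C ∖ Y)) ∪ ((Y ∩ C) ∪ (C ∩ S)). Then either x ∈ Y ∩ C and x ∉ S; or x ∈ S ∩ C and x ∉ Y; or x ∈ Y ∩ S ∩ C. In each case x ∈ ((Y ∩ C) ∩ (Y ∖ C)) ∪ ((Y ∩ C) ∪ (C ∩ S)), so ((Y ∩ C) ∩ (C ∖ Y)) ∪ ((Y ∩ C) ∪ (C ∩ S)) ⊆ ((Y ∩ C) ∩ (Y ∖ C)) ∪ ((Y ∩ C) ∪ (C ∩ S)).

The two sets are equal.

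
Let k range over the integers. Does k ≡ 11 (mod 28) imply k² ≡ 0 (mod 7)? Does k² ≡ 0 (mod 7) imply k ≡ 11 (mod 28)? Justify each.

Both directions fail.

(⇒) This fails: take k = 11. Then 11 ≡ 11 (mod 28), but 11² = 121 ≡ 2 (mod 7), not 0.

(⇐) This fails: take k = 0. Then 0² = 0 ≡ 0 (mod 7), yet 0 ≡ 0 (mod 28), not 11.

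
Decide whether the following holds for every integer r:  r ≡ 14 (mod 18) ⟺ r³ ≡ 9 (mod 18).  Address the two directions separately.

Both directions fail.

[⇒] This fails: take r = 14. Then 14 ≡ 14 (mod 18), but 14³ = 2744 ≡ 8 (mod 18), not 9.

[⇐] This fails: take r = 3. Then 3³ = 27 ≡ 9 (mod 18), yet 3 ≡ 3 (mod 18), not 14.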